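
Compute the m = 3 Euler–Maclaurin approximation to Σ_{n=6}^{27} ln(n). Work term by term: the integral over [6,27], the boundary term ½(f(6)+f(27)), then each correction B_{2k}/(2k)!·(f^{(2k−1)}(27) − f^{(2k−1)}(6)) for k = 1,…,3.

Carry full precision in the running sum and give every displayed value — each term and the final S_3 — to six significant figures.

The integral term ∫_6^27 ln(x) dx = 57.2370.
Boundary: ½(f(6) + f(27)) = ½(1.79176 + 3.29584) = 2.54380.
Running total after boundary: 59.7808.
Correction k=1: B_{2}/2! · (f^{(1)}(27) − f^{(1)}(6)) = 1/12 · (0.0370370 − 0.166667) = -0.0108025.
Partial sum through k=1: 59.7700.
Correction k=2: B_{4}/4! · (f^{(3)}(27) − f^{(3)}(6)) = −1/720 · (0.000101611 − 0.00925926) = 1.27190e-05.
Partial sum through k=2: 59.7700.
Correction k=3: B_{6}/6! · (f^{(5)}(27) − f^{(5)}(6)) = 1/30240 · (1.67260e-06 − 0.00308642) = -1.02009e-07.

S_3 ≈ 59.7700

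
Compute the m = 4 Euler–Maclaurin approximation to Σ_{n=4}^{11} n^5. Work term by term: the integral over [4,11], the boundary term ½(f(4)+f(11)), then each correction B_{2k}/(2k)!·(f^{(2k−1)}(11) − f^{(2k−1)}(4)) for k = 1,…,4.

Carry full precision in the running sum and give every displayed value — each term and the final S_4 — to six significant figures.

∫_4^11 x^5 dx evaluates to 294578.
Endpoint term: (f(4) + f(11))/2 = (1024.00 + 161051)/2 = 81037.5.
Running total after boundary: 375615.
k=1: B_{2}/(2)! × [f^{(1)}(11) − f^{(1)}(4)] = 1/12 × (73205.0 − 1280.00) = 5993.75.
Running total after k=1: 381609.
k=2: B_{4}/(4)! × [f^{(3)}(11) − f^{(3)}(4)] = −1/720 × (7260.00 − 960.000) = -8.75000.
Running total after k=2: 381600.
k=3: B_{6}/(6)! × [f^{(5)}(11) − f^{(5)}(4)] = 1/30240 × (120.000 − 120.000) = 0.00000.
Running total after k=3: 381600.
k=4: B_{8}/(8)! × [f^{(7)}(11) − f^{(7)}(4)] = −1/1209600 × (0.00000 − 0.00000) = 0.00000.

S_4 ≈ 381600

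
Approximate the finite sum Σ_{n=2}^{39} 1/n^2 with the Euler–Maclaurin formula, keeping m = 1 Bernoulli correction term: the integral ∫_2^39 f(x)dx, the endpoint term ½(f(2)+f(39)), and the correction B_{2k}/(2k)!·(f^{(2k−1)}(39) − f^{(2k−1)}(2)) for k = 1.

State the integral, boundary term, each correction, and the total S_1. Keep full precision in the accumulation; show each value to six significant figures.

∫_2^39 1/x^2 dx evaluates to 0.474359.
½[f(2) + f(39)] = ½[0.250000 + 0.000657462] = 0.125329.
Running total after boundary: 0.599688.
Correction k=1: B_{2}/2! · (f^{(1)}(39) − f^{(1)}(2)) = 1/12 · (-3.37160e-05 − (-0.250000)) = 0.0208305.

S_1 ≈ 0.620518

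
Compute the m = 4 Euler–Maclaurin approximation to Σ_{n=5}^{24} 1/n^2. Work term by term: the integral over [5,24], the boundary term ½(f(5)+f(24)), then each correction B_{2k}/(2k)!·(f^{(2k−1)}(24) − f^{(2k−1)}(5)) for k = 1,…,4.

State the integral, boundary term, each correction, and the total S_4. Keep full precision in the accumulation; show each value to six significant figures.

S_4 ≈ 0.180512

Integral: ∫_5^24 1/x^2 dx = 0.158333.
Endpoint term: (f(5) + f(24))/2 = (0.0400000 + 0.00173611)/2 = 0.0208681.
Integral + boundary = 0.179201.
k=1: B_{2}/(2)! × [f^{(1)}(24) − f^{(1)}(5)] = 1/12 × (-0.000144676 − (-0.0160000)) = 0.00132128.
Running total after k=1: 0.180523.
k=2: B_{4}/(4)! × [f^{(3)}(24) − f^{(3)}(5)] = −1/720 × (-3.01408e-06 − (-0.00768000)) = -1.06625e-05.
Running total after k=2: 0.180512.
k=3: B_{6}/(6)! × [f^{(5)}(24) − f^{(5)}(5)] = 1/30240 × (-1.56983e-07 − (-0.00921600)) = 3.04757e-07.
Running total after k=3: 0.180512.
k=4: B_{8}/(8)! × [f^{(7)}(24) − f^{(7)}(5)] = −1/1209600 × (-1.52623e-08 − (-0.0206438)) = -1.70667e-08.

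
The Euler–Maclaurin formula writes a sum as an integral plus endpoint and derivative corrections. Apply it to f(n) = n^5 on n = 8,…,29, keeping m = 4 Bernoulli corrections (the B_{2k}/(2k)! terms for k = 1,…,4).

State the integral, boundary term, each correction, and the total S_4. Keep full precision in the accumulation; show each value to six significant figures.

Integral: ∫_8^29 x^5 dx = 9.90935e+07.
½[f(8) + f(29)] = ½[32768.0 + 2.05111e+07] = 1.02720e+07.
Integral + boundary = 1.09365e+08.
Order-1 term: 1/12 · (3.53640e+06 − 20480.0) = 292994.
Partial sum through k=1: 1.09658e+08.
Order-2 term: −1/720 · (50460.0 − 3840.00) = -64.7500.
Partial sum through k=2: 1.09658e+08.
Order-3 term: 1/30240 · (120.000 − 120.000) = 0.00000.
Partial sum through k=3: 1.09658e+08.
Order-4 term: −1/1209600 · (0.00000 − 0.00000) = 0.00000.

S_4 ≈ 1.09658e+08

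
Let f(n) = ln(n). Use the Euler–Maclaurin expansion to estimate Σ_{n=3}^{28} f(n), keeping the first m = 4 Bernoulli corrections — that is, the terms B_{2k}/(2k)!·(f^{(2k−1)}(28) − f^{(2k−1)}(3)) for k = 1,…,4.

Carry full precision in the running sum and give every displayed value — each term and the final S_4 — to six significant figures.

S_4 ≈ 67.1966

∫_3^28 ln(x) dx evaluates to 65.0059.
Endpoint term: (f(3) + f(28))/2 = (1.09861 + 3.33220)/2 = 2.21541.
Running total after boundary: 67.2213.
Order-1 term: 1/12 · (0.0357143 − 0.333333) = -0.0248016.
After k=1: 67.1965.
Order-2 term: −1/720 · (9.11079e-05 − 0.0740741) = 0.000102754.
After k=2: 67.1966.
Order-3 term: 1/30240 · (1.39451e-06 − 0.0987654) = -3.26601e-06.
After k=3: 67.1966.
Order-4 term: −1/1209600 · (5.33613e-08 − 0.329218) = 2.72171e-07.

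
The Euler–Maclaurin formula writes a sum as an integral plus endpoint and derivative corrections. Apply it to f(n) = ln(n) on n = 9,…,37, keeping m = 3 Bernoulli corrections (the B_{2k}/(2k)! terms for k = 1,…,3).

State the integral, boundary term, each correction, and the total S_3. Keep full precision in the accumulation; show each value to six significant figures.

∫_9^37 ln(x) dx evaluates to 85.8289.
½[f(9) + f(37)] = ½[2.19722 + 3.61092] = 2.90407.
So far: 88.7330.
k=1: B_{2}/(2)! × [f^{(1)}(37) − f^{(1)}(9)] = 1/12 × (0.0270270 − 0.111111) = -0.00700701.
Running total after k=1: 88.7260.
k=2: B_{4}/(4)! × [f^{(3)}(37) − f^{(3)}(9)] = −1/720 × (3.94843e-05 − 0.00274348) = 3.75556e-06.
Running total after k=2: 88.7260.
k=3: B_{6}/(6)! × [f^{(5)}(37) − f^{(5)}(9)] = 1/30240 × (3.46101e-07 − 0.000406442) = -1.34291e-08.

S_3 ≈ 88.7260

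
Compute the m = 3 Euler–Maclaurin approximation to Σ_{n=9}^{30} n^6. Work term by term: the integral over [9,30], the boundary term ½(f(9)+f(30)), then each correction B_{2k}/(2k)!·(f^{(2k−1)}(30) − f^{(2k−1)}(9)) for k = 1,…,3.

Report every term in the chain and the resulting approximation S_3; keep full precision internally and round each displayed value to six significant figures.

Integral: ∫_9^30 x^6 dx = 3.12360e+09.
Endpoint term: (f(9) + f(30))/2 = (531441 + 7.29000e+08)/2 = 3.64766e+08.
So far: 3.48837e+09.
k=1: B_{2}/(2)! × [f^{(1)}(30) − f^{(1)}(9)] = 1/12 × (1.45800e+08 − 354294) = 1.21205e+07.
Partial sum through k=1: 3.50049e+09.
k=2: B_{4}/(4)! × [f^{(3)}(30) − f^{(3)}(9)] = −1/720 × (3.24000e+06 − 87480.0) = -4378.50.
Partial sum through k=2: 3.50048e+09.
k=3: B_{6}/(6)! × [f^{(5)}(30) − f^{(5)}(9)] = 1/30240 × (21600.0 − 6480.00) = 0.500000.

S_3 ≈ 3.50048e+09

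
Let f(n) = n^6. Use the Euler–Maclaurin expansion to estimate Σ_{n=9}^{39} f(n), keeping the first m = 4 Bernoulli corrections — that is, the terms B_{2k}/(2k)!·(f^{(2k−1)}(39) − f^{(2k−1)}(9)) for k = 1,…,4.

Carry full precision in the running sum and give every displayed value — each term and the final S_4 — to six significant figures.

S_4 ≈ 2.14085e+10

Integral: ∫_9^39 x^6 dx = 1.96037e+10.
Boundary: ½(f(9) + f(39)) = ½(531441 + 3.51874e+09) = 1.75964e+09.
So far: 2.13634e+10.
Correction k=1: B_{2}/2! · (f^{(1)}(39) − f^{(1)}(9)) = 1/12 · (5.41345e+08 − 354294) = 4.50826e+07.
Partial sum through k=1: 2.14085e+10.
Correction k=2: B_{4}/4! · (f^{(3)}(39) − f^{(3)}(9)) = −1/720 · (7.11828e+06 − 87480.0) = -9765.00.
Partial sum through k=2: 2.14085e+10.
Correction k=3: B_{6}/6! · (f^{(5)}(39) − f^{(5)}(9)) = 1/30240 · (28080.0 − 6480.00) = 0.714286.
Partial sum through k=3: 2.14085e+10.
Correction k=4: B_{8}/8! · (f^{(7)}(39) − f^{(7)}(9)) = −1/1209600 · (0.00000 − 0.00000) = 0.00000.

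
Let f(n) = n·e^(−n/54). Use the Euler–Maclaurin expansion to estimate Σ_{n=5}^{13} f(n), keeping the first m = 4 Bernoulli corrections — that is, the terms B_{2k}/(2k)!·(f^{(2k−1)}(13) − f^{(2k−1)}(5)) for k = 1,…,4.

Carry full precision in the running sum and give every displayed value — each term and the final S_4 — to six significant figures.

S_4 ≈ 67.7023

Integral: ∫_5^13 x·e^(−x/54) dx = 60.3332.
Boundary: ½(f(5) + f(13)) = ½(4.55782 + 10.2186) = 7.38821.
Running total after boundary: 67.7214.
Order-1 term: 1/12 · (0.596812 − 0.827161) = -0.0191957.
After k=1: 67.7023.
Order-2 term: −1/720 · (0.000743794 − 0.000908879) = 2.29284e-07.
After k=2: 67.7023.
Order-3 term: 1/30240 · (4.39959e-07 − 5.26096e-07) = -2.84844e-12.
After k=3: 67.7023.
Order-4 term: −1/1209600 · (2.14281e-10 − 2.53945e-10) = 3.27910e-17.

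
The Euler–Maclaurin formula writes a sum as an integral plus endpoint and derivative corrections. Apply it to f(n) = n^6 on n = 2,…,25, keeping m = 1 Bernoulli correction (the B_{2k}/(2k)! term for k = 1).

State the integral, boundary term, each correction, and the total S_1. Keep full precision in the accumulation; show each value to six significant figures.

The integral term ∫_2^25 x^6 dx = 8.71931e+08.
Boundary: ½(f(2) + f(25)) = ½(64.0000 + 2.44141e+08) = 1.22070e+08.
Integral + boundary = 9.94001e+08.
Correction k=1: B_{2}/2! · (f^{(1)}(25) − f^{(1)}(2)) = 1/12 · (5.85938e+07 − 192.000) = 4.88280e+06.

S_1 ≈ 9.98884e+08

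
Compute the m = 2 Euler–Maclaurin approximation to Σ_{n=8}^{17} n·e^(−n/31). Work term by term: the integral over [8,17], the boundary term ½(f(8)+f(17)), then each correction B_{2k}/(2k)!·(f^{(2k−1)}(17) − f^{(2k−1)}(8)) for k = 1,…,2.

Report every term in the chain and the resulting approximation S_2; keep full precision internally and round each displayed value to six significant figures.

∫_8^17 x·e^(−x/31) dx evaluates to 74.1203.
Endpoint term: (f(8) + f(17))/2 = (6.18036 + 9.82398)/2 = 8.00217.
So far: 82.1224.
k=1: B_{2}/(2)! × [f^{(1)}(17) − f^{(1)}(8)] = 1/12 × (0.260979 − 0.573179) = -0.0260167.
Running total after k=1: 82.0964.
k=2: B_{4}/(4)! × [f^{(3)}(17) − f^{(3)}(8)] = −1/720 × (0.00147424 − 0.00220423) = 1.01389e-06.

S_2 ≈ 82.0964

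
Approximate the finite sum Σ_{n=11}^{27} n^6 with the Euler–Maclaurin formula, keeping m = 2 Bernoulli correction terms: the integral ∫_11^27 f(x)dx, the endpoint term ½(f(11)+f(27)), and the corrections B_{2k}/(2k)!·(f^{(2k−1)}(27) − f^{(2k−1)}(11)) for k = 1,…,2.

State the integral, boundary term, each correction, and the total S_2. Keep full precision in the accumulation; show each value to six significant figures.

S_2 ≈ 1.69324e+09

Integral: ∫_11^27 x^6 dx = 1.49155e+09.
Endpoint term: (f(11) + f(27))/2 = (1.77156e+06 + 3.87420e+08)/2 = 1.94596e+08.
So far: 1.68615e+09.
Order-1 term: 1/12 · (8.60934e+07 − 966306) = 7.09393e+06.
Running total after k=1: 1.69324e+09.
Order-2 term: −1/720 · (2.36196e+06 − 159720) = -3058.67.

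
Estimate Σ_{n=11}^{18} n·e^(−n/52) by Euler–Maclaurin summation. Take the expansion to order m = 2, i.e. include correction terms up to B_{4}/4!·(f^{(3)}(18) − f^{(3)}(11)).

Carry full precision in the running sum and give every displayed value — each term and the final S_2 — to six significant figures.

S_2 ≈ 87.2459

The integral term ∫_11^18 x·e^(−x/52) dx = 76.4425.
½[f(11) + f(18)] = ½[8.90272 + 12.7333] = 10.8180.
Integral + boundary = 87.2605.
k=1: B_{2}/(2)! × [f^{(1)}(18) − f^{(1)}(11)] = 1/12 × (0.462533 − 0.638132) = -0.0146332.
After k=1: 87.2459.
k=2: B_{4}/(4)! × [f^{(3)}(18) − f^{(3)}(11)] = −1/720 × (0.000694283 − 0.000834618) = 1.94911e-07.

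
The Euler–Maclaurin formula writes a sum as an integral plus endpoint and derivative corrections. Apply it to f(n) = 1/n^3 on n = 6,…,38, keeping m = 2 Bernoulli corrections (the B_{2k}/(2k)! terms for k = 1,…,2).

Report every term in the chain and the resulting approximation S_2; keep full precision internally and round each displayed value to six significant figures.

∫_6^38 1/x^3 dx evaluates to 0.0135426.
½[f(6) + f(38)] = ½[0.00462963 + 1.82242e-05] = 0.00232393.
So far: 0.0158666.
k=1: B_{2}/(2)! × [f^{(1)}(38) − f^{(1)}(6)] = 1/12 × (-1.43876e-06 − (-0.00231481)) = 0.000192781.
After k=1: 0.0160593.
k=2: B_{4}/(4)! × [f^{(3)}(38) − f^{(3)}(6)] = −1/720 × (-1.99274e-08 − (-0.00128601)) = -1.78609e-06.

S_2 ≈ 0.0160576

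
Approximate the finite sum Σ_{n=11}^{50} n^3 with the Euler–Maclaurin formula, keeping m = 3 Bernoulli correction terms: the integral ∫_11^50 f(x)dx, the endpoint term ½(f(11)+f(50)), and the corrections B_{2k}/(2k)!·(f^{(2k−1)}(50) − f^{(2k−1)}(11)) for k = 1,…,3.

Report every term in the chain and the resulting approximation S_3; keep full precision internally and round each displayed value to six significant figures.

Integral: ∫_11^50 x^3 dx = 1.55884e+06.
Boundary: ½(f(11) + f(50)) = ½(1331.00 + 125000) = 63165.5.
Integral + boundary = 1.62201e+06.
Order-1 term: 1/12 · (7500.00 − 363.000) = 594.750.
Running total after k=1: 1.62260e+06.
Order-2 term: −1/720 · (6.00000 − 6.00000) = 0.00000.
Running total after k=2: 1.62260e+06.
Order-3 term: 1/30240 · (0.00000 − 0.00000) = 0.00000.

S_3 ≈ 1.62260e+06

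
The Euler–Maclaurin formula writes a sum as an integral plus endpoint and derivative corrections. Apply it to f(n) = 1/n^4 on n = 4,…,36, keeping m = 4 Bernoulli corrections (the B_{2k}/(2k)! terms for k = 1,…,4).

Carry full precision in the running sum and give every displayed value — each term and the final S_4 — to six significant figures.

S_4 ≈ 0.00747068

The integral term ∫_4^36 1/x^4 dx = 0.00520119.
Endpoint term: (f(4) + f(36))/2 = (0.00390625 + 5.95374e-07)/2 = 0.00195342.
Integral + boundary = 0.00715461.
k=1: B_{2}/(2)! × [f^{(1)}(36) − f^{(1)}(4)] = 1/12 × (-6.61527e-08 − (-0.00390625)) = 0.000325515.
After k=1: 0.00748013.
k=2: B_{4}/(4)! × [f^{(3)}(36) − f^{(3)}(4)] = −1/720 × (-1.53131e-09 − (-0.00732422)) = -1.01725e-05.
After k=2: 0.00746995.
k=3: B_{6}/(6)! × [f^{(5)}(36) − f^{(5)}(4)] = 1/30240 × (-6.61678e-11 − (-0.0256348)) = 8.47711e-07.
After k=3: 0.00747080.
k=4: B_{8}/(8)! × [f^{(7)}(36) − f^{(7)}(4)] = −1/1209600 × (-4.59499e-12 − (-0.144196)) = -1.19209e-07.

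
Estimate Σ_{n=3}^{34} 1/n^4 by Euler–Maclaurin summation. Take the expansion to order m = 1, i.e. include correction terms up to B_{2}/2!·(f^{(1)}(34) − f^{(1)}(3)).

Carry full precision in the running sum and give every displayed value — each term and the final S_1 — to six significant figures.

S_1 ≈ 0.0198821

Integral: ∫_3^34 1/x^4 dx = 0.0123372.
Endpoint term: (f(3) + f(34))/2 = (0.0123457 + 7.48315e-07)/2 = 0.00617321.
So far: 0.0185104.
k=1: B_{2}/(2)! × [f^{(1)}(34) − f^{(1)}(3)] = 1/12 × (-8.80370e-08 − (-0.0164609)) = 0.00137173.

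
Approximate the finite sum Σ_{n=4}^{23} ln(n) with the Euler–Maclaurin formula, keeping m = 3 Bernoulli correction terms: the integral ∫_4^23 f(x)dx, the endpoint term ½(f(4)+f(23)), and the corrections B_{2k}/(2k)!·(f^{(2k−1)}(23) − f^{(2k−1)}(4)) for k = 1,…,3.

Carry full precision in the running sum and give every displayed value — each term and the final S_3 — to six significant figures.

The integral term ∫_4^23 ln(x) dx = 47.5712.
Boundary: ½(f(4) + f(23)) = ½(1.38629 + 3.13549) = 2.26089.
Integral + boundary = 49.8321.
k=1: B_{2}/(2)! × [f^{(1)}(23) − f^{(1)}(4)] = 1/12 × (0.0434783 − 0.250000) = -0.0172101.
Partial sum through k=1: 49.8149.
k=2: B_{4}/(4)! × [f^{(3)}(23) − f^{(3)}(4)] = −1/720 × (0.000164379 − 0.0312500) = 4.31745e-05.
Partial sum through k=2: 49.8149.
k=3: B_{6}/(6)! × [f^{(5)}(23) − f^{(5)}(4)] = 1/30240 × (3.72883e-06 − 0.0234375) = -7.74926e-07.

S_3 ≈ 49.8149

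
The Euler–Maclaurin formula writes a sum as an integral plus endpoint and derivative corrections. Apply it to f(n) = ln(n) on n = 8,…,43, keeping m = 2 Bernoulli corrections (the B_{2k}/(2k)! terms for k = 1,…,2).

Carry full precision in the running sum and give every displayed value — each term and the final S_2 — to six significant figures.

The integral term ∫_8^43 ln(x) dx = 110.096.
Endpoint term: (f(8) + f(43))/2 = (2.07944 + 3.76120)/2 = 2.92032.
So far: 113.016.
Correction k=1: B_{2}/2! · (f^{(1)}(43) − f^{(1)}(8)) = 1/12 · (0.0232558 − 0.125000) = -0.00847868.
Running total after k=1: 113.008.
Correction k=2: B_{4}/4! · (f^{(3)}(43) − f^{(3)}(8)) = −1/720 · (2.51550e-05 − 0.00390625) = 5.39041e-06.

S_2 ≈ 113.008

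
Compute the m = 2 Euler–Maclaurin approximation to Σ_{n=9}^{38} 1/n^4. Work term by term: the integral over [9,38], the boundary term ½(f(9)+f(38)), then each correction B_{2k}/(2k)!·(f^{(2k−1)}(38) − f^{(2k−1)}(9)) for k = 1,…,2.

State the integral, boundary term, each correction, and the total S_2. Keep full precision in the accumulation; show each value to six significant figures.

S_2 ≈ 0.000533226

The integral term ∫_9^38 1/x^4 dx = 0.000451173.
Endpoint term: (f(9) + f(38))/2 = (0.000152416 + 4.79585e-07)/2 = 7.64477e-05.
So far: 0.000527620.
k=1: B_{2}/(2)! × [f^{(1)}(38) − f^{(1)}(9)] = 1/12 × (-5.04826e-08 − (-6.77404e-05)) = 5.64082e-06.
Running total after k=1: 0.000533261.
k=2: B_{4}/(4)! × [f^{(3)}(38) − f^{(3)}(9)] = −1/720 × (-1.04881e-09 − (-2.50890e-05)) = -3.48444e-08.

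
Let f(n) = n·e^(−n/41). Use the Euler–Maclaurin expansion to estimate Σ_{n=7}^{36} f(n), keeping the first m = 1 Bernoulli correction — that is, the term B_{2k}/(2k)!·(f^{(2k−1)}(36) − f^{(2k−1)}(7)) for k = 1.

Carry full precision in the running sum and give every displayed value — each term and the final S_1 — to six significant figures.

S_1 ≈ 357.468

Integral: ∫_7^36 x·e^(−x/41) dx = 347.091.
Boundary: ½(f(7) + f(36)) = ½(5.90133 + 14.9613) = 10.4313.
Running total after boundary: 357.522.
k=1: B_{2}/(2)! × [f^{(1)}(36) − f^{(1)}(7)] = 1/12 × (0.0506821 − 0.699113) = -0.0540359.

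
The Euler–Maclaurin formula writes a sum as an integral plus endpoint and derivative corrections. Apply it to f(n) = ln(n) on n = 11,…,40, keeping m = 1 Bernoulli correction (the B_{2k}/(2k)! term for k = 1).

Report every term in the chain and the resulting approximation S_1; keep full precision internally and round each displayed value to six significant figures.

S_1 ≈ 95.2162

The integral term ∫_11^40 ln(x) dx = 92.1783.
Boundary: ½(f(11) + f(40)) = ½(2.39790 + 3.68888) = 3.04339.
So far: 95.2217.
Correction k=1: B_{2}/2! · (f^{(1)}(40) − f^{(1)}(11)) = 1/12 · (0.0250000 − 0.0909091) = -0.00549242.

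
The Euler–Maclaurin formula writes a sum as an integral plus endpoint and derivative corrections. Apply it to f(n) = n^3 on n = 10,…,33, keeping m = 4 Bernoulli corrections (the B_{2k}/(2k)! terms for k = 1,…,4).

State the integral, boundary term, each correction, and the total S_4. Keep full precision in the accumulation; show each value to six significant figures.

The integral term ∫_10^33 x^3 dx = 293980.
Endpoint term: (f(10) + f(33))/2 = (1000.00 + 35937.0)/2 = 18468.5.
Running total after boundary: 312449.
Correction k=1: B_{2}/2! · (f^{(1)}(33) − f^{(1)}(10)) = 1/12 · (3267.00 − 300.000) = 247.250.
After k=1: 312696.
Correction k=2: B_{4}/4! · (f^{(3)}(33) − f^{(3)}(10)) = −1/720 · (6.00000 − 6.00000) = 0.00000.
After k=2: 312696.
Correction k=3: B_{6}/6! · (f^{(5)}(33) − f^{(5)}(10)) = 1/30240 · (0.00000 − 0.00000) = 0.00000.
After k=3: 312696.
Correction k=4: B_{8}/8! · (f^{(7)}(33) − f^{(7)}(10)) = −1/1209600 · (0.00000 − 0.00000) = 0.00000.

S_4 ≈ 312696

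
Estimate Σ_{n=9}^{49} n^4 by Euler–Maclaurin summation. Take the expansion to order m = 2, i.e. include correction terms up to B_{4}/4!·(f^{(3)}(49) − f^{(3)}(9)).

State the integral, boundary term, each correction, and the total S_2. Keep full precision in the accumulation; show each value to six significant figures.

Integral: ∫_9^49 x^4 dx = 5.64832e+07.
Boundary: ½(f(9) + f(49)) = ½(6561.00 + 5.76480e+06) = 2.88568e+06.
So far: 5.93689e+07.
Order-1 term: 1/12 · (470596 − 2916.00) = 38973.3.
Partial sum through k=1: 5.94079e+07.
Order-2 term: −1/720 · (1176.00 − 216.000) = -1.33333.

S_2 ≈ 5.94079e+07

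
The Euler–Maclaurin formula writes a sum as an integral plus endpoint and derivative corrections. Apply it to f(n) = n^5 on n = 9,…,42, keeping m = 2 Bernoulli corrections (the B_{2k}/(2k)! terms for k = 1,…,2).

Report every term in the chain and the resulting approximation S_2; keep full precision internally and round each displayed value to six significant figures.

Integral: ∫_9^42 x^5 dx = 9.14750e+08.
Boundary: ½(f(9) + f(42)) = ½(59049.0 + 1.30691e+08) = 6.53751e+07.
Running total after boundary: 9.80125e+08.
k=1: B_{2}/(2)! × [f^{(1)}(42) − f^{(1)}(9)] = 1/12 × (1.55585e+07 − 32805.0) = 1.29381e+06.
After k=1: 9.81419e+08.
k=2: B_{4}/(4)! × [f^{(3)}(42) − f^{(3)}(9)] = −1/720 × (105840 − 4860.00) = -140.250.

S_2 ≈ 9.81419e+08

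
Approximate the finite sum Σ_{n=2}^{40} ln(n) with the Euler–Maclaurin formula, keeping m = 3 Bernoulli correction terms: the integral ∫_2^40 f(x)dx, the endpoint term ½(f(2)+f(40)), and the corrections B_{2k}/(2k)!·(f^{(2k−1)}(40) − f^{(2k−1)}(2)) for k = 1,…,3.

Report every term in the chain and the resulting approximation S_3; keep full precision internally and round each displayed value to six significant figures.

S_3 ≈ 110.321

Integral: ∫_2^40 ln(x) dx = 108.169.
½[f(2) + f(40)] = ½[0.693147 + 3.68888] = 2.19101.
Integral + boundary = 110.360.
Order-1 term: 1/12 · (0.0250000 − 0.500000) = -0.0395833.
Running total after k=1: 110.320.
Order-2 term: −1/720 · (3.12500e-05 − 0.250000) = 0.000347179.
Running total after k=2: 110.321.
Order-3 term: 1/30240 · (2.34375e-07 − 0.750000) = -2.48016e-05.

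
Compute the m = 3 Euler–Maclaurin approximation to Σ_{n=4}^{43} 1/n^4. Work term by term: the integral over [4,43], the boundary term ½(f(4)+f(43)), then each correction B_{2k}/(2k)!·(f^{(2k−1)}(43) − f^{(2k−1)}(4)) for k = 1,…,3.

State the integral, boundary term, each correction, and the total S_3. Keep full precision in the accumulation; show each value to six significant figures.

S_3 ≈ 0.00747361

The integral term ∫_4^43 1/x^4 dx = 0.00520414.
½[f(4) + f(43)] = ½[0.00390625 + 2.92500e-07] = 0.00195327.
Integral + boundary = 0.00715741.
k=1: B_{2}/(2)! × [f^{(1)}(43) − f^{(1)}(4)] = 1/12 × (-2.72093e-08 − (-0.00390625)) = 0.000325519.
Running total after k=1: 0.00748293.
k=2: B_{4}/(4)! × [f^{(3)}(43) − f^{(3)}(4)] = −1/720 × (-4.41471e-10 − (-0.00732422)) = -1.01725e-05.
Running total after k=2: 0.00747276.
k=3: B_{6}/(6)! × [f^{(5)}(43) − f^{(5)}(4)] = 1/30240 × (-1.33707e-11 − (-0.0256348)) = 8.47711e-07.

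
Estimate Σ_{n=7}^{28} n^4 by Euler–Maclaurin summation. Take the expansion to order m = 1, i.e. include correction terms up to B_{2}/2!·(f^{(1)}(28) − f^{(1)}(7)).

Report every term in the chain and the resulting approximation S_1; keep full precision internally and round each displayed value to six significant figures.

The integral term ∫_7^28 x^4 dx = 3.43871e+06.
Boundary: ½(f(7) + f(28)) = ½(2401.00 + 614656) = 308528.
Running total after boundary: 3.74724e+06.
k=1: B_{2}/(2)! × [f^{(1)}(28) − f^{(1)}(7)] = 1/12 × (87808.0 − 1372.00) = 7203.00.

S_1 ≈ 3.75444e+06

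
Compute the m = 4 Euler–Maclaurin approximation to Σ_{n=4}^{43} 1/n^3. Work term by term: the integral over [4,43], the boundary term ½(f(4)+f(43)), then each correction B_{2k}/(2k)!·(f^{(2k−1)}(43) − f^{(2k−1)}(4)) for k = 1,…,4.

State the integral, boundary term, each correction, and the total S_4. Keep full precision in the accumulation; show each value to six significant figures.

S_4 ≈ 0.0397556

The integral term ∫_4^43 1/x^3 dx = 0.0309796.
½[f(4) + f(43)] = ½[0.0156250 + 1.25775e-05] = 0.00781879.
Integral + boundary = 0.0387984.
Correction k=1: B_{2}/2! · (f^{(1)}(43) − f^{(1)}(4)) = 1/12 · (-8.77501e-07 − (-0.0117188)) = 0.000976489.
Partial sum through k=1: 0.0397749.
Correction k=2: B_{4}/4! · (f^{(3)}(43) − f^{(3)}(4)) = −1/720 · (-9.49162e-09 − (-0.0146484)) = -2.03450e-05.
Partial sum through k=2: 0.0397545.
Correction k=3: B_{6}/6! · (f^{(5)}(43) − f^{(5)}(4)) = 1/30240 · (-2.15602e-10 − (-0.0384521)) = 1.27157e-06.
Partial sum through k=3: 0.0397558.
Correction k=4: B_{8}/8! · (f^{(7)}(43) − f^{(7)}(4)) = −1/1209600 · (-8.39554e-12 − (-0.173035)) = -1.43051e-07.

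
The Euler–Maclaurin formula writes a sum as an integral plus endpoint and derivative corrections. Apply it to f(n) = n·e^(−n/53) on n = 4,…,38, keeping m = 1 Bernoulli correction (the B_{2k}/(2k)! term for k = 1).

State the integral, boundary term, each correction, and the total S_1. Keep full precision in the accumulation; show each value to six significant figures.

S_1 ≈ 457.758

∫_4^38 x·e^(−x/53) dx evaluates to 446.687.
½[f(4) + f(38)] = ½[3.70922 + 18.5525] = 11.1309.
Integral + boundary = 457.818.
k=1: B_{2}/(2)! × [f^{(1)}(38) − f^{(1)}(4)] = 1/12 × (0.138177 − 0.857321) = -0.0599287.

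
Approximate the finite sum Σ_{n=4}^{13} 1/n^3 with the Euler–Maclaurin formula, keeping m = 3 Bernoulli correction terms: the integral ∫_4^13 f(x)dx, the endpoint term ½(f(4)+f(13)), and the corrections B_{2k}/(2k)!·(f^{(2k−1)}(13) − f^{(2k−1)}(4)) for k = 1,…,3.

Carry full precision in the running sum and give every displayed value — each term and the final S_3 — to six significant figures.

S_3 ≈ 0.0372803

∫_4^13 1/x^3 dx evaluates to 0.0282914.
½[f(4) + f(13)] = ½[0.0156250 + 0.000455166] = 0.00804008.
So far: 0.0363315.
Correction k=1: B_{2}/2! · (f^{(1)}(13) − f^{(1)}(4)) = 1/12 · (-0.000105038 − (-0.0117188)) = 0.000967809.
After k=1: 0.0372993.
Correction k=2: B_{4}/4! · (f^{(3)}(13) − f^{(3)}(4)) = −1/720 · (-1.24306e-05 − (-0.0146484)) = -2.03278e-05.
After k=2: 0.0372790.
Correction k=3: B_{6}/6! · (f^{(5)}(13) − f^{(5)}(4)) = 1/30240 · (-3.08925e-06 − (-0.0384521)) = 1.27146e-06.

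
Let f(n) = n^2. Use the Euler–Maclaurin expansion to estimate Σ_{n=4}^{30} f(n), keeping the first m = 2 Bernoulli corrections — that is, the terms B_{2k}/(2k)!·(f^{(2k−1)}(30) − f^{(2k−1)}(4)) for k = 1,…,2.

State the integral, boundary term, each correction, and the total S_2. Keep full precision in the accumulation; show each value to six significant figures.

S_2 ≈ 9441.00

Integral: ∫_4^30 x^2 dx = 8978.67.
½[f(4) + f(30)] = ½[16.0000 + 900.000] = 458.000.
So far: 9436.67.
Correction k=1: B_{2}/2! · (f^{(1)}(30) − f^{(1)}(4)) = 1/12 · (60.0000 − 8.00000) = 4.33333.
Running total after k=1: 9441.00.
Correction k=2: B_{4}/4! · (f^{(3)}(30) − f^{(3)}(4)) = −1/720 · (0.00000 − 0.00000) = 0.00000.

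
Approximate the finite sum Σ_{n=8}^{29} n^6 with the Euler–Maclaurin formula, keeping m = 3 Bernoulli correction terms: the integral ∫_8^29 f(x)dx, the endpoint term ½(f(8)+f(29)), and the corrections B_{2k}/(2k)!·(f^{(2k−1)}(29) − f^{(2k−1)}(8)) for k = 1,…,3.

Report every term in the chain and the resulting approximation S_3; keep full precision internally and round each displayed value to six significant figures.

S_3 ≈ 2.77175e+09

The integral term ∫_8^29 x^6 dx = 2.46397e+09.
Endpoint term: (f(8) + f(29))/2 = (262144 + 5.94823e+08)/2 = 2.97543e+08.
Running total after boundary: 2.76151e+09.
k=1: B_{2}/(2)! × [f^{(1)}(29) − f^{(1)}(8)] = 1/12 × (1.23067e+08 − 196608) = 1.02392e+07.
Running total after k=1: 2.77175e+09.
k=2: B_{4}/(4)! × [f^{(3)}(29) − f^{(3)}(8)] = −1/720 × (2.92668e+06 − 61440.0) = -3979.50.
Running total after k=2: 2.77175e+09.
k=3: B_{6}/(6)! × [f^{(5)}(29) − f^{(5)}(8)] = 1/30240 × (20880.0 − 5760.00) = 0.500000.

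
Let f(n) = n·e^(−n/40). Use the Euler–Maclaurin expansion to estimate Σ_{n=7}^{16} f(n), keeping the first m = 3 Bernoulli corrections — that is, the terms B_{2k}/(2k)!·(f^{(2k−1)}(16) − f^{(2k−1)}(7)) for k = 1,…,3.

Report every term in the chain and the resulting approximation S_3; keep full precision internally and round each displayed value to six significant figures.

S_3 ≈ 84.9388

∫_7^16 x·e^(−x/40) dx evaluates to 76.6623.
½[f(7) + f(16)] = ½[5.87620 + 10.7251] = 8.30066.
So far: 84.9630.
k=1: B_{2}/(2)! × [f^{(1)}(16) − f^{(1)}(7)] = 1/12 × (0.402192 − 0.692552) = -0.0241967.
After k=1: 84.9388.
k=2: B_{4}/(4)! × [f^{(3)}(16) − f^{(3)}(7)] = −1/720 × (0.00108927 − 0.00148217) = 5.45689e-07.
After k=2: 84.9388.
k=3: B_{6}/(6)! × [f^{(5)}(16) − f^{(5)}(7)] = 1/30240 × (1.20448e-06 − 1.58218e-06) = -1.24900e-11.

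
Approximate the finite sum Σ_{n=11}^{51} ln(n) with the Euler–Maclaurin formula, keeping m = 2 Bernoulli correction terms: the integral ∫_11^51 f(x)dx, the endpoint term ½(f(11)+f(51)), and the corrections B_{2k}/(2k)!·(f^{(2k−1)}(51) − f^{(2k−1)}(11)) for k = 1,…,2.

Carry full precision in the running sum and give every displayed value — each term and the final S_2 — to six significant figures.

The integral term ∫_11^51 ln(x) dx = 134.146.
½[f(11) + f(51)] = ½[2.39790 + 3.93183] = 3.16486.
Running total after boundary: 137.311.
Correction k=1: B_{2}/2! · (f^{(1)}(51) − f^{(1)}(11)) = 1/12 · (0.0196078 − 0.0909091) = -0.00594177.
Running total after k=1: 137.305.
Correction k=2: B_{4}/4! · (f^{(3)}(51) − f^{(3)}(11)) = −1/720 · (1.50772e-05 − 0.00150263) = 2.06605e-06.

S_2 ≈ 137.305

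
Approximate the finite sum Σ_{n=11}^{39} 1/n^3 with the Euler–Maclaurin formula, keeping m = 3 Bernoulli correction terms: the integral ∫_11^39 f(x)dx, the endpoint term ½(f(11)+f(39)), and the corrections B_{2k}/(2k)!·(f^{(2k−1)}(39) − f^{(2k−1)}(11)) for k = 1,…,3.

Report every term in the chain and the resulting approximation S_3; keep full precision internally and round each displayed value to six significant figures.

∫_11^39 1/x^3 dx evaluates to 0.00380350.
Boundary: ½(f(11) + f(39)) = ½(0.000751315 + 1.68580e-05) = 0.000384086.
So far: 0.00418759.
k=1: B_{2}/(2)! × [f^{(1)}(39) − f^{(1)}(11)] = 1/12 × (-1.29677e-06 − (-0.000204904)) = 1.69673e-05.
After k=1: 0.00420455.
k=2: B_{4}/(4)! × [f^{(3)}(39) − f^{(3)}(11)] = −1/720 × (-1.70515e-08 − (-3.38684e-05)) = -4.70158e-08.
After k=2: 0.00420451.
k=3: B_{6}/(6)! × [f^{(5)}(39) − f^{(5)}(11)] = 1/30240 × (-4.70851e-10 − (-1.17560e-05)) = 3.88741e-10.

S_3 ≈ 0.00420451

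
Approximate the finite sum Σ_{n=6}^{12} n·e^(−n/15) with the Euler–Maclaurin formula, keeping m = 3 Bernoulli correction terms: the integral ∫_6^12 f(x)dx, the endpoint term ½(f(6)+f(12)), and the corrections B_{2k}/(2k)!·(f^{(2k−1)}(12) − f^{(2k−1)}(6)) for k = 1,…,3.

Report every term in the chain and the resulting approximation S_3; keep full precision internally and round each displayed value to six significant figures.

The integral term ∫_6^12 x·e^(−x/15) dx = 29.1726.
½[f(6) + f(12)] = ½[4.02192 + 5.39195] = 4.70693.
Running total after boundary: 33.8795.
k=1: B_{2}/(2)! × [f^{(1)}(12) − f^{(1)}(6)] = 1/12 × (0.0898658 − 0.402192) = -0.0260272.
Partial sum through k=1: 33.8535.
k=2: B_{4}/(4)! × [f^{(3)}(12) − f^{(3)}(6)] = −1/720 × (0.00439344 − 0.00774592) = 4.65622e-06.
Partial sum through k=2: 33.8535.
k=3: B_{6}/(6)! × [f^{(5)}(12) − f^{(5)}(6)] = 1/30240 × (3.72777e-05 − 6.09081e-05) = -7.81430e-10.

S_3 ≈ 33.8535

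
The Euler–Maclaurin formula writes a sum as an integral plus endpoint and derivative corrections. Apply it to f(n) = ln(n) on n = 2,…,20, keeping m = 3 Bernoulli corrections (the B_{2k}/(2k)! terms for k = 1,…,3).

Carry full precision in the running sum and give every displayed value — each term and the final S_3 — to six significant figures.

S_3 ≈ 42.3356

∫_2^20 ln(x) dx evaluates to 40.5284.
½[f(2) + f(20)] = ½[0.693147 + 2.99573] = 1.84444.
Integral + boundary = 42.3728.
Correction k=1: B_{2}/2! · (f^{(1)}(20) − f^{(1)}(2)) = 1/12 · (0.0500000 − 0.500000) = -0.0375000.
Partial sum through k=1: 42.3353.
Correction k=2: B_{4}/4! · (f^{(3)}(20) − f^{(3)}(2)) = −1/720 · (0.000250000 − 0.250000) = 0.000346875.
Partial sum through k=2: 42.3356.
Correction k=3: B_{6}/6! · (f^{(5)}(20) − f^{(5)}(2)) = 1/30240 · (7.50000e-06 − 0.750000) = -2.48013e-05.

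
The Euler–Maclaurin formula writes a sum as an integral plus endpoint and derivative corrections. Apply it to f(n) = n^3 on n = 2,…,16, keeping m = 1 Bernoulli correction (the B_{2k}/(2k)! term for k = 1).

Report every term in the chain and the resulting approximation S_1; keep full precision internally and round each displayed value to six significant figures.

S_1 ≈ 18495.0

∫_2^16 x^3 dx evaluates to 16380.0.
Boundary: ½(f(2) + f(16)) = ½(8.00000 + 4096.00) = 2052.00.
So far: 18432.0.
Order-1 term: 1/12 · (768.000 − 12.0000) = 63.0000.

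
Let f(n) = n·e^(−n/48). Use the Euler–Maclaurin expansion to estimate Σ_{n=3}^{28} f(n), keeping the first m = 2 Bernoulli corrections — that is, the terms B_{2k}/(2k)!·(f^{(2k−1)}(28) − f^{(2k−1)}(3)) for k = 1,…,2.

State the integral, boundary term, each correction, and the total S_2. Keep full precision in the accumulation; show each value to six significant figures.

Integral: ∫_3^28 x·e^(−x/48) dx = 263.971.
½[f(3) + f(28)] = ½[2.81824 + 15.6250] = 9.22161.
So far: 273.193.
Order-1 term: 1/12 · (0.232515 − 0.880700) = -0.0540154.
Partial sum through k=1: 273.139.
Order-2 term: −1/720 · (0.000585323 − 0.00119771) = 8.50538e-07.

S_2 ≈ 273.139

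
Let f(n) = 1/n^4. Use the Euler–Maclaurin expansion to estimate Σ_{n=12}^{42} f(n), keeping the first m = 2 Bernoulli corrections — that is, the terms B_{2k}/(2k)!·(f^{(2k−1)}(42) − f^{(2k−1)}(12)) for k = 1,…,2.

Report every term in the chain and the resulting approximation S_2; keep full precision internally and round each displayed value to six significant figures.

S_2 ≈ 0.000214008

The integral term ∫_12^42 1/x^4 dx = 0.000188402.
Endpoint term: (f(12) + f(42))/2 = (4.82253e-05 + 3.21368e-07)/2 = 2.42733e-05.
So far: 0.000212675.
Order-1 term: 1/12 · (-3.06065e-08 − (-1.60751e-05)) = 1.33704e-06.
After k=1: 0.000214012.
Order-2 term: −1/720 · (-5.20519e-10 − (-3.34898e-06)) = -4.65064e-09.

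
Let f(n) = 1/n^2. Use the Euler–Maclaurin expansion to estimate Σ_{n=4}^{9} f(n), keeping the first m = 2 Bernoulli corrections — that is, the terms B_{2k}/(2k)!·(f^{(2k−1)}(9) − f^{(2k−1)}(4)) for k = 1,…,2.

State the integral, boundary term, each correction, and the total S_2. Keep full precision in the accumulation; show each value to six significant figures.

The integral term ∫_4^9 1/x^2 dx = 0.138889.
Endpoint term: (f(4) + f(9))/2 = (0.0625000 + 0.0123457)/2 = 0.0374228.
Running total after boundary: 0.176312.
Correction k=1: B_{2}/2! · (f^{(1)}(9) − f^{(1)}(4)) = 1/12 · (-0.00274348 − (-0.0312500)) = 0.00237554.
Partial sum through k=1: 0.178687.
Correction k=2: B_{4}/4! · (f^{(3)}(9) − f^{(3)}(4)) = −1/720 · (-0.000406442 − (-0.0234375)) = -3.19876e-05.

S_2 ≈ 0.178655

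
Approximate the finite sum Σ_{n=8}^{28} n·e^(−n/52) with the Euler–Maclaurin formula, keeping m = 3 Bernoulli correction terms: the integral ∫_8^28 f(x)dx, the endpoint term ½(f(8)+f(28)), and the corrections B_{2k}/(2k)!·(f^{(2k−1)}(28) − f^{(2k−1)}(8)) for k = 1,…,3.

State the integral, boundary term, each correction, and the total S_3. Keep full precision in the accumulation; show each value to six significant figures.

Integral: ∫_8^28 x·e^(−x/52) dx = 247.135.
Boundary: ½(f(8) + f(28)) = ½(6.85923 + 16.3421) = 11.6007.
Running total after boundary: 258.736.
Correction k=1: B_{2}/2! · (f^{(1)}(28) − f^{(1)}(8)) = 1/12 · (0.269375 − 0.725496) = -0.0380101.
Running total after k=1: 258.698.
Correction k=2: B_{4}/4! · (f^{(3)}(28) − f^{(3)}(8)) = −1/720 · (0.000531311 − 0.000902479) = 5.15511e-07.
Running total after k=2: 258.698.
Correction k=3: B_{6}/6! · (f^{(5)}(28) − f^{(5)}(8)) = 1/30240 · (3.56140e-07 − 5.68289e-07) = -7.01552e-12.

S_3 ≈ 258.698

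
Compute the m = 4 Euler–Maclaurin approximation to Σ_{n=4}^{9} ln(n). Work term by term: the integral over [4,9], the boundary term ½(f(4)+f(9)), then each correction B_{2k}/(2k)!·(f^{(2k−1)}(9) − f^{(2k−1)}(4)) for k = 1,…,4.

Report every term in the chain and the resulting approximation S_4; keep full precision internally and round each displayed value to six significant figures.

S_4 ≈ 11.0101

∫_4^9 ln(x) dx evaluates to 9.22984.
Endpoint term: (f(4) + f(9))/2 = (1.38629 + 2.19722)/2 = 1.79176.
So far: 11.0216.
Correction k=1: B_{2}/2! · (f^{(1)}(9) − f^{(1)}(4)) = 1/12 · (0.111111 − 0.250000) = -0.0115741.
Running total after k=1: 11.0100.
Correction k=2: B_{4}/4! · (f^{(3)}(9) − f^{(3)}(4)) = −1/720 · (0.00274348 − 0.0312500) = 3.95924e-05.
Running total after k=2: 11.0101.
Correction k=3: B_{6}/6! · (f^{(5)}(9) − f^{(5)}(4)) = 1/30240 · (0.000406442 − 0.0234375) = -7.61609e-07.
Running total after k=3: 11.0101.
Correction k=4: B_{8}/8! · (f^{(7)}(9) − f^{(7)}(4)) = −1/1209600 · (0.000150534 − 0.0439453) = 3.62060e-08.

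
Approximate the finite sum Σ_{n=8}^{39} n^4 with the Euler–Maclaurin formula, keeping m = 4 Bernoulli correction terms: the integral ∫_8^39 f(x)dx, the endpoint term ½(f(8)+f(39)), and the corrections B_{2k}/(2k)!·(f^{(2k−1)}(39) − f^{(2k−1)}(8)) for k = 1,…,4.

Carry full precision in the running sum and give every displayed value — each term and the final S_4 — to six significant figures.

The integral term ∫_8^39 x^4 dx = 1.80383e+07.
Endpoint term: (f(8) + f(39))/2 = (4096.00 + 2.31344e+06)/2 = 1.15877e+06.
Integral + boundary = 1.91971e+07.
Correction k=1: B_{2}/2! · (f^{(1)}(39) − f^{(1)}(8)) = 1/12 · (237276 − 2048.00) = 19602.3.
After k=1: 1.92167e+07.
Correction k=2: B_{4}/4! · (f^{(3)}(39) − f^{(3)}(8)) = −1/720 · (936.000 − 192.000) = -1.03333.
After k=2: 1.92167e+07.
Correction k=3: B_{6}/6! · (f^{(5)}(39) − f^{(5)}(8)) = 1/30240 · (0.00000 − 0.00000) = 0.00000.
After k=3: 1.92167e+07.
Correction k=4: B_{8}/8! · (f^{(7)}(39) − f^{(7)}(8)) = −1/1209600 · (0.00000 − 0.00000) = 0.00000.

S_4 ≈ 1.92167e+07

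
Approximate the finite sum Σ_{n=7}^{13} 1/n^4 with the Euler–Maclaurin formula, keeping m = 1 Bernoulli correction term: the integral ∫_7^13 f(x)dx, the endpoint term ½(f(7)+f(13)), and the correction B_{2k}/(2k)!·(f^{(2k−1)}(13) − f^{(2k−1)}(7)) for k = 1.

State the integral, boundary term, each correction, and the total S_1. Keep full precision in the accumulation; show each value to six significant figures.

S_1 ≈ 0.00106478

∫_7^13 1/x^4 dx evaluates to 0.000820095.
½[f(7) + f(13)] = ½[0.000416493 + 3.50128e-05] = 0.000225753.
Integral + boundary = 0.00104585.
Order-1 term: 1/12 · (-1.07732e-05 − (-0.000237996)) = 1.89352e-05.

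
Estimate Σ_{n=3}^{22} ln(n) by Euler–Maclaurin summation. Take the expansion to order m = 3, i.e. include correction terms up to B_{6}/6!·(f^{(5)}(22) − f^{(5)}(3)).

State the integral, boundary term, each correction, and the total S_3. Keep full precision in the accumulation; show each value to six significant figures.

S_3 ≈ 47.7780

Integral: ∫_3^22 ln(x) dx = 45.7071.
Boundary: ½(f(3) + f(22)) = ½(1.09861 + 3.09104) = 2.09483.
So far: 47.8019.
k=1: B_{2}/(2)! × [f^{(1)}(22) − f^{(1)}(3)] = 1/12 × (0.0454545 − 0.333333) = -0.0239899.
Running total after k=1: 47.7779.
k=2: B_{4}/(4)! × [f^{(3)}(22) − f^{(3)}(3)] = −1/720 × (0.000187829 − 0.0740741) = 0.000102620.
Running total after k=2: 47.7780.
k=3: B_{6}/(6)! × [f^{(5)}(22) − f^{(5)}(3)] = 1/30240 × (4.65691e-06 − 0.0987654) = -3.26590e-06.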